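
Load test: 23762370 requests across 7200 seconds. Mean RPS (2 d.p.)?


Formula: throughput = requests / seconds
throughput = 23762370 / 7200
throughput = 3300.33 requests/second

3300.33 requests/second


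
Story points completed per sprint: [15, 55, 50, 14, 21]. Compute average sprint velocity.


Formula: Avg velocity = Total points / Number of sprints
Points: [15, 55, 50, 14, 21]
Sum = 15 + 55 + 50 + 14 + 21 = 155
Avg velocity = 155 / 5 = 31.0 points/sprint

31.0 points/sprint


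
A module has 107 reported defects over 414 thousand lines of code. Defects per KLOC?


Defect density = defects / KLOC
Defect density = 107 / 414
Defect density = 0.258 defects/KLOC

0.258 defects/KLOC


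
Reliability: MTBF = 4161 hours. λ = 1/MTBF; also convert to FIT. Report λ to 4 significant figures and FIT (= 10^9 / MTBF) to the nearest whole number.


Formula: λ = 1 / MTBF; FIT = λ × 1e9 = 1e9 / MTBF
λ = 1 / 4161 ≈ 2.403e-04 failures/hour
FIT = 1e9 / 4161 ≈ 240327 failures per 1e9 hours (nearest whole number)

λ = 2.403e-04 /h, FIT = 240327


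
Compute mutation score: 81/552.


Mutation score = killed / total * 100
Mutation score = 81 / 552 * 100
Mutation score = 14.67%

14.67%


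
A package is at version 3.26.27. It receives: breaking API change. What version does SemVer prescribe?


Current: 3.26.27
Change category: 'breaking API change' → major bump
SemVer rule: major bump → increment MAJOR, reset MINOR and PATCH to 0
New: 4.0.0

4.0.0


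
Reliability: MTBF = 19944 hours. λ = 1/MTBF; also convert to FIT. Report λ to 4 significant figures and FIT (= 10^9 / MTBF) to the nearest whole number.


Formula: λ = 1 / MTBF; FIT = λ × 1e9 = 1e9 / MTBF
λ = 1 / 19944 ≈ 5.014e-05 failures/hour
FIT = 1e9 / 19944 ≈ 50140 failures per 1e9 hours (nearest whole number)

λ = 5.014e-05 /h, FIT = 50140


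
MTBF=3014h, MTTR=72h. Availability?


Availability = MTBF / (MTBF + MTTR)
Availability = 3014 / (3014 + 72)
Availability = 3014 / 3086
Availability = 97.6669%

97.6669%


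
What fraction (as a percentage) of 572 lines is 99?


Coverage = covered / total * 100
Coverage = 99 / 572 * 100
Coverage = 17.31%

17.31%


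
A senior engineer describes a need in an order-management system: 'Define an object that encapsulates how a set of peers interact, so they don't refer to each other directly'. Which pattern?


This matches the Mediator pattern

Mediator


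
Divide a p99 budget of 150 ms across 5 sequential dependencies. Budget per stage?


Formula: per_stage = total_budget / stages
per_stage = 150 / 5
per_stage = 30.0 ms

30.0 ms


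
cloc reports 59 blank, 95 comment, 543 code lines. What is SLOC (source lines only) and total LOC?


Total LOC = blank + comment + code
Total LOC = 59 + 95 + 543 = 697
SLOC (source only) = code = 543

Total LOC: 697, SLOC: 543


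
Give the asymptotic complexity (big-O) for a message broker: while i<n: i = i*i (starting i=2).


Reasoning: squaring drives double-exponential growth; iterations ~ log log n
Complexity: O(log log n)

O(log log n)


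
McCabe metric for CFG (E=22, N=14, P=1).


Formula: V(G) = E - N + 2P
V(G) = 22 - 14 + 2*1
V(G) = 8 + 2
V(G) = 10

10


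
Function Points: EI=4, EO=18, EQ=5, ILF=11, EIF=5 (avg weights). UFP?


UFP = EI*4 + EO*5 + EQ*4 + ILF*10 + EIF*7
UFP = 4*4 + 18*5 + 5*4 + 11*10 + 5*7
UFP = 16 + 90 + 20 + 110 + 35
UFP = 271

271


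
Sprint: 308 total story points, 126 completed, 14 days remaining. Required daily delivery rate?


Formula: Required rate = Remaining points / Days left
Remaining = 308 - 126 = 182 points
Required rate = 182 / 14 = 13.0 points/day

13.0 points/day


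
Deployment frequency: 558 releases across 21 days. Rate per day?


Formula: deployments per day = releases / days
= 558 / 21
= 26.571 deploys/day
(equivalently, 186.0 deploys/week)

26.571 deploys/day


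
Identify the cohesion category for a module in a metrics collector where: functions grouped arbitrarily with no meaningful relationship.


Reasoning: Worst: random grouping
Type: Coincidental cohesion

Coincidental cohesion


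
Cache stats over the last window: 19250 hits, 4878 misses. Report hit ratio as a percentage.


Formula: hit rate = hits / (hits + misses) * 100
hit rate = 19250 / (19250 + 4878) * 100
hit rate = 19250 / 24128 * 100
hit rate = 79.78%

79.78%


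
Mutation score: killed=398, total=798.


Mutation score = killed / total * 100
Mutation score = 398 / 798 * 100
Mutation score = 49.87%

49.87%


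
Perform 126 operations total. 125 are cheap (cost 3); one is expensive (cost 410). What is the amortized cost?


Formula: Amortized cost = Total cost / Operations
Total cost = (125 * 3) + (1 * 410)
Total cost = 375 + 410 = 785
Amortized = 785 / 126 = 6.2302

6.2302


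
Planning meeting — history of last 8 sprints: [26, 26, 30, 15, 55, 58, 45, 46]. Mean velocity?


Formula: Avg velocity = Total points / Number of sprints
Points: [26, 26, 30, 15, 55, 58, 45, 46]
Sum = 26 + 26 + 30 + 15 + 55 + 58 + 45 + 46 = 301
Avg velocity = 301 / 8 = 37.63 points/sprint

37.63 points/sprint


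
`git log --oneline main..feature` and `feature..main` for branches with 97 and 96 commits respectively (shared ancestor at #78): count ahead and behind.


Common ancestor: commit #78
feature commits after divergence: 97 - 78 = 19
main commits after divergence: 96 - 78 = 18
feature is 19 commits ahead of main
main is 18 commits ahead of feature

feature ahead: 19, main ahead: 18


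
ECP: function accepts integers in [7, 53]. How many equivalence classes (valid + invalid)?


Valid range: [7, 53]
Class 1: x < 7 — invalid
Class 2: 7 ≤ x ≤ 53 — valid
Class 3: x > 53 — invalid
Total equivalence classes: 3

3 equivalence classes


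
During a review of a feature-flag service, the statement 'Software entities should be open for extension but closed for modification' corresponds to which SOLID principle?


This describes the Open/Closed Principle (OCP)

Open/Closed Principle (OCP)


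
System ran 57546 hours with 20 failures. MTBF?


Formula: MTBF = Total operating time / Number of failures
MTBF = 57546 / 20
MTBF = 2877.3 hours

2877.3 hours


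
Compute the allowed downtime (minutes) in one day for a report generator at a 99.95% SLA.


Formula: allowed downtime = period * (100 - SLA) / 100
Period (day) = 1440 minutes
Unavailability fraction = (100 - 99.95) / 100
Allowed downtime = 1440 * (100 - 99.95) / 100
Allowed downtime = 0.72 minutes

0.72 minutes


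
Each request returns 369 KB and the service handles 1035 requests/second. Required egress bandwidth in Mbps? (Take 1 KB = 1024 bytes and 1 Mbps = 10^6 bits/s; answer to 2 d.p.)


Formula: Mbps = payload_bytes * RPS * 8 / 1e6
Payload per request = 369 KB = 369 * 1024 = 377856 bytes
Total bytes/sec = 377856 * 1035 = 391080960
Total bits/sec = 391080960 * 8 = 3128647680
Mbps = 3128647680 / 1e6 = 3128.65

3128.65 Mbps


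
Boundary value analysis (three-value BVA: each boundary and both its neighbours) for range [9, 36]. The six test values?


Range: [9, 36]
Boundaries: just below min, min, min+1, max-1, max, just above max
Values: [8, 9, 10, 35, 36, 37]

[8, 9, 10, 35, 36, 37]


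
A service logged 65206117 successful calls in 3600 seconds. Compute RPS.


Formula: throughput = requests / seconds
throughput = 65206117 / 3600
throughput = 18112.81 requests/second

18112.81 requests/second


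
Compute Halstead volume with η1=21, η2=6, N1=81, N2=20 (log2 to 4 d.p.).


Formula: V = N * log2(η), where N = N1 + N2 and η = η1 + η2
η = 21 + 6 = 27
N = 81 + 20 = 101
log2(27) ≈ 4.7549
V = 101 * 4.7549 = 480.24

480.24


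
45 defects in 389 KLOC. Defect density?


Defect density = defects / KLOC
Defect density = 45 / 389
Defect density = 0.116 defects/KLOC

0.116 defects/KLOC


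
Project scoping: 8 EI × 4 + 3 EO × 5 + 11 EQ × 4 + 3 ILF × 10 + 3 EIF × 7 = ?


UFP = EI*4 + EO*5 + EQ*4 + ILF*10 + EIF*7
UFP = 8*4 + 3*5 + 11*4 + 3*10 + 3*7
UFP = 32 + 15 + 44 + 30 + 21
UFP = 142

142


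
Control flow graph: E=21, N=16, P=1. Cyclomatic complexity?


Formula: V(G) = E - N + 2P
V(G) = 21 - 16 + 2*1
V(G) = 5 + 2
V(G) = 7

7


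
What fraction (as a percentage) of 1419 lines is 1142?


Coverage = covered / total * 100
Coverage = 1142 / 1419 * 100
Coverage = 80.48%

80.48%


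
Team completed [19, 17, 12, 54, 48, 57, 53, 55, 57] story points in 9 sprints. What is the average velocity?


Formula: Avg velocity = Total points / Number of sprints
Points: [19, 17, 12, 54, 48, 57, 53, 55, 57]
Sum = 19 + 17 + 12 + 54 + 48 + 57 + 53 + 55 + 57 = 372
Avg velocity = 372 / 9 = 41.33 points/sprint

41.33 points/sprint


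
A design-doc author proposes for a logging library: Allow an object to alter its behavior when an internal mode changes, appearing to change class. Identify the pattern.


This matches the State pattern

State


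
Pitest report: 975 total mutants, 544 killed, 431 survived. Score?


Mutation score = killed / total * 100
Mutation score = 544 / 975 * 100
Mutation score = 55.79%

55.79%


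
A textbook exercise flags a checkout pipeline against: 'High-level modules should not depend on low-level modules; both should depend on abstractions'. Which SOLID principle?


This describes the Dependency Inversion Principle (DIP)

Dependency Inversion Principle (DIP)


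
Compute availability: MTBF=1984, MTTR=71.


Availability = MTBF / (MTBF + MTTR)
Availability = 1984 / (1984 + 71)
Availability = 1984 / 2055
Availability = 96.545%

96.545%


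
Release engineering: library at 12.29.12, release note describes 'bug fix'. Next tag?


Current: 12.29.12
Change category: 'bug fix' → patch bump
SemVer rule: patch bump → increment PATCH (MAJOR and MINOR unchanged)
New: 12.29.13

12.29.13


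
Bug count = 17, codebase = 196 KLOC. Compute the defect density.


Defect density = defects / KLOC
Defect density = 17 / 196
Defect density = 0.087 defects/KLOC

0.087 defects/KLOC


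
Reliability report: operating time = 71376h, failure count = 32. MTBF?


Formula: MTBF = Total operating time / Number of failures
MTBF = 71376 / 32
MTBF = 2230.5 hours

2230.5 hours


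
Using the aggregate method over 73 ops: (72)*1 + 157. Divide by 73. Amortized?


Formula: Amortized cost = Total cost / Operations
Total cost = (72 * 1) + (1 * 157)
Total cost = 72 + 157 = 229
Amortized = 229 / 73 = 3.137

3.137


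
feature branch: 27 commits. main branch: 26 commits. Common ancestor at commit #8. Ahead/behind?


Common ancestor: commit #8
feature commits after divergence: 27 - 8 = 19
main commits after divergence: 26 - 8 = 18
feature is 19 commits ahead of main
main is 18 commits ahead of feature

feature ahead: 19, main ahead: 18


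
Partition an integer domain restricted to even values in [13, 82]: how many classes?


Constraint: even integers in [13, 82]
Class 1: x < 13 — out-of-range invalid
Class 2: x in [13,82] but odd — wrong type invalid
Class 3: x in [13,82] and even — valid
Class 4: x > 82 — out-of-range invalid
Total equivalence classes: 4

4 equivalence classes


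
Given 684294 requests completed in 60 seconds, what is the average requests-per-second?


Formula: throughput = requests / seconds
throughput = 684294 / 60
throughput = 11404.9 requests/second

11404.9 requests/second


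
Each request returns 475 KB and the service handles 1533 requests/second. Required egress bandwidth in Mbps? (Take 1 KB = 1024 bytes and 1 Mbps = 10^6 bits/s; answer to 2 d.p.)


Formula: Mbps = payload_bytes * RPS * 8 / 1e6
Payload per request = 475 KB = 475 * 1024 = 486400 bytes
Total bytes/sec = 486400 * 1533 = 745651200
Total bits/sec = 745651200 * 8 = 5965209600
Mbps = 5965209600 / 1e6 = 5965.21

5965.21 Mbps


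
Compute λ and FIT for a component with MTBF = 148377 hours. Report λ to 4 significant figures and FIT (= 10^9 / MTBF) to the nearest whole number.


Formula: λ = 1 / MTBF; FIT = λ × 1e9 = 1e9 / MTBF
λ = 1 / 148377 ≈ 6.740e-06 failures/hour
FIT = 1e9 / 148377 ≈ 6740 failures per 1e9 hours (nearest whole number)

λ = 6.740e-06 /h, FIT = 6740


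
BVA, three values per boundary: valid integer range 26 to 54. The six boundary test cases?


Range: [26, 54]
Boundaries: just below min, min, min+1, max-1, max, just above max
Values: [25, 26, 27, 53, 54, 55]

[25, 26, 27, 53, 54, 55]


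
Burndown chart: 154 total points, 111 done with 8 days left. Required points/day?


Formula: Required rate = Remaining points / Days left
Remaining = 154 - 111 = 43 points
Required rate = 43 / 8 = 5.38 points/day

5.38 points/day


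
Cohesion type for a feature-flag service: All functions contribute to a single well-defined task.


Reasoning: Best: single purpose
Type: Functional cohesion

Functional cohesion


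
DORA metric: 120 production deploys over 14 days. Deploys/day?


Formula: deployments per day = releases / days
= 120 / 14
= 8.571 deploys/day
(equivalently, 60.0 deploys/week)

8.571 deploys/day


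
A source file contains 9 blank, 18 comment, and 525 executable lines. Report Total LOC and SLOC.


Total LOC = blank + comment + code
Total LOC = 9 + 18 + 525 = 552
SLOC (source only) = code = 525

Total LOC: 552, SLOC: 525


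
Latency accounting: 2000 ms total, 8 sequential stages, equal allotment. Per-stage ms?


Formula: per_stage = total_budget / stages
per_stage = 2000 / 8
per_stage = 250.0 ms

250.0 ms


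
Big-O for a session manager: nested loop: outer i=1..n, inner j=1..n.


Reasoning: n iterations times n iterations
Complexity: O(n^2)

O(n^2)


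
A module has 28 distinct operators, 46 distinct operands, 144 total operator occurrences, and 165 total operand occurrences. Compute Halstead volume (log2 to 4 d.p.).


Formula: V = N * log2(η), where N = N1 + N2 and η = η1 + η2
η = 28 + 46 = 74
N = 144 + 165 = 309
log2(74) ≈ 6.2095
V = 309 * 6.2095 = 1918.74

1918.74


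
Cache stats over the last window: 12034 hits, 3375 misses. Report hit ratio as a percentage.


Formula: hit rate = hits / (hits + misses) * 100
hit rate = 12034 / (12034 + 3375) * 100
hit rate = 12034 / 15409 * 100
hit rate = 78.1%

78.1%


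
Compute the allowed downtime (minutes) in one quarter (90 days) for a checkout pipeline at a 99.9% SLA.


Formula: allowed downtime = period * (100 - SLA) / 100
Period (quarter (90 days)) = 129600 minutes
Unavailability fraction = (100 - 99.9) / 100
Allowed downtime = 129600 * (100 - 99.9) / 100
Allowed downtime = 129.6 minutes

129.6 minutes


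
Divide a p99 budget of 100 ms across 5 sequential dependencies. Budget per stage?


Formula: per_stage = total_budget / stages
per_stage = 100 / 5
per_stage = 20.0 ms

20.0 ms


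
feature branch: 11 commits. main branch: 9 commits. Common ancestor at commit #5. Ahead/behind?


Common ancestor: commit #5
feature commits after divergence: 11 - 5 = 6
main commits after divergence: 9 - 5 = 4
feature is 6 commits ahead of main
main is 4 commits ahead of feature

feature ahead: 6, main ahead: 4


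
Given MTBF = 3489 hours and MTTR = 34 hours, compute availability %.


Availability = MTBF / (MTBF + MTTR)
Availability = 3489 / (3489 + 34)
Availability = 3489 / 3523
Availability = 99.0349%

99.0349%


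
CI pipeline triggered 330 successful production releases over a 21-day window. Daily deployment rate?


Formula: deployments per day = releases / days
= 330 / 21
= 15.714 deploys/day
(equivalently, 110.0 deploys/week)

15.714 deploys/day


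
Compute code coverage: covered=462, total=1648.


Coverage = covered / total * 100
Coverage = 462 / 1648 * 100
Coverage = 28.03%

28.03%


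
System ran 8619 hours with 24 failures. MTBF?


Formula: MTBF = Total operating time / Number of failures
MTBF = 8619 / 24
MTBF = 359.13 hours

359.13 hours


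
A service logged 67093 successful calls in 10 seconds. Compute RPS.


Formula: throughput = requests / seconds
throughput = 67093 / 10
throughput = 6709.3 requests/second

6709.3 requests/second


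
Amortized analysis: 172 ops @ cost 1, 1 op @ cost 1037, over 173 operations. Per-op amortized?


Formula: Amortized cost = Total cost / Operations
Total cost = (172 * 1) + (1 * 1037)
Total cost = 172 + 1037 = 1209
Amortized = 1209 / 173 = 6.9884

6.9884


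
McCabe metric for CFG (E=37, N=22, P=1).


Formula: V(G) = E - N + 2P
V(G) = 37 - 22 + 2*1
V(G) = 15 + 2
V(G) = 17

17


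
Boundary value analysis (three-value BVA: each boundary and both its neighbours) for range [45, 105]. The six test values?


Range: [45, 105]
Boundaries: just below min, min, min+1, max-1, max, just above max
Values: [44, 45, 46, 104, 105, 106]

[44, 45, 46, 104, 105, 106]


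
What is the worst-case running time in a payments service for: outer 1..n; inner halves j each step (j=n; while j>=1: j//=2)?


Reasoning: n times log n
Complexity: O(n log n)

O(n log n)


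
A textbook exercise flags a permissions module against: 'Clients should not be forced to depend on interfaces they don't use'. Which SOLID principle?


This describes the Interface Segregation Principle (ISP)

Interface Segregation Principle (ISP)


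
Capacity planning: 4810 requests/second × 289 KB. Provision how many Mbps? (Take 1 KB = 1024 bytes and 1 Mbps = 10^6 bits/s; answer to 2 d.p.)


Formula: Mbps = payload_bytes * RPS * 8 / 1e6
Payload per request = 289 KB = 289 * 1024 = 295936 bytes
Total bytes/sec = 295936 * 4810 = 1423452160
Total bits/sec = 1423452160 * 8 = 11387617280
Mbps = 11387617280 / 1e6 = 11387.62

11387.62 Mbps


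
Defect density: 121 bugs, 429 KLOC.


Defect density = defects / KLOC
Defect density = 121 / 429
Defect density = 0.282 defects/KLOC

0.282 defects/KLOC


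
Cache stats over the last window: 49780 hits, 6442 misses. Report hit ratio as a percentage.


Formula: hit rate = hits / (hits + misses) * 100
hit rate = 49780 / (49780 + 6442) * 100
hit rate = 49780 / 56222 * 100
hit rate = 88.54%

88.54%


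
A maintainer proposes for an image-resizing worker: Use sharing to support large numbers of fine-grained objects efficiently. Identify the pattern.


This matches the Flyweight pattern

Flyweight


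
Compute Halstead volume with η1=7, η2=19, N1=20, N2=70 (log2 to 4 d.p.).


Formula: V = N * log2(η), where N = N1 + N2 and η = η1 + η2
η = 7 + 19 = 26
N = 20 + 70 = 90
log2(26) ≈ 4.7004
V = 90 * 4.7004 = 423.04

423.04


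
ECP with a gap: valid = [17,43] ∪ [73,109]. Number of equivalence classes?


Valid ranges: [17,43] and [73,109]
Class 1: x < 17 — invalid
Class 2: 17 ≤ x ≤ 43 — valid
Class 3: 43 < x < 73 — invalid (gap between ranges)
Class 4: 73 ≤ x ≤ 109 — valid
Class 5: x > 109 — invalid
Total equivalence classes: 5

5 equivalence classes


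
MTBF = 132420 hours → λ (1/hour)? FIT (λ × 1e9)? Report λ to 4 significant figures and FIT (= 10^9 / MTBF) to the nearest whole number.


Formula: λ = 1 / MTBF; FIT = λ × 1e9 = 1e9 / MTBF
λ = 1 / 132420 ≈ 7.552e-06 failures/hour
FIT = 1e9 / 132420 ≈ 7552 failures per 1e9 hours (nearest whole number)

λ = 7.552e-06 /h, FIT = 7552


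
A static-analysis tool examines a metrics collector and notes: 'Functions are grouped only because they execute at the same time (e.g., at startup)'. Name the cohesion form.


Reasoning: Related by timing only
Type: Temporal cohesion

Temporal cohesion


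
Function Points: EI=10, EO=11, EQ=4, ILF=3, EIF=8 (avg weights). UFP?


UFP = EI*4 + EO*5 + EQ*4 + ILF*10 + EIF*7
UFP = 10*4 + 11*5 + 4*4 + 3*10 + 8*7
UFP = 40 + 55 + 16 + 30 + 56
UFP = 197

197


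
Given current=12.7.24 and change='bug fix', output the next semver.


Current: 12.7.24
Change category: 'bug fix' → patch bump
SemVer rule: patch bump → increment PATCH (MAJOR and MINOR unchanged)
New: 12.7.25

12.7.25


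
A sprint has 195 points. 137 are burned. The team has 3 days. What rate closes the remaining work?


Formula: Required rate = Remaining points / Days left
Remaining = 195 - 137 = 58 points
Required rate = 58 / 3 = 19.33 points/day

19.33 points/day


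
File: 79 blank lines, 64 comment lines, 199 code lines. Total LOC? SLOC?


Total LOC = blank + comment + code
Total LOC = 79 + 64 + 199 = 342
SLOC (source only) = code = 199

Total LOC: 342, SLOC: 199


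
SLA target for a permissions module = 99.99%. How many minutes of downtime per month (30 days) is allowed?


Formula: allowed downtime = period * (100 - SLA) / 100
Period (month (30 days)) = 43200 minutes
Unavailability fraction = (100 - 99.99) / 100
Allowed downtime = 43200 * (100 - 99.99) / 100
Allowed downtime = 4.32 minutes

4.32 minutes


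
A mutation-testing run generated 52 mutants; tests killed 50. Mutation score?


Mutation score = killed / total * 100
Mutation score = 50 / 52 * 100
Mutation score = 96.15%

96.15%


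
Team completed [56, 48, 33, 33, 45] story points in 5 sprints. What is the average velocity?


Formula: Avg velocity = Total points / Number of sprints
Points: [56, 48, 33, 33, 45]
Sum = 56 + 48 + 33 + 33 + 45 = 215
Avg velocity = 215 / 5 = 43.0 points/sprint

43.0 points/sprint


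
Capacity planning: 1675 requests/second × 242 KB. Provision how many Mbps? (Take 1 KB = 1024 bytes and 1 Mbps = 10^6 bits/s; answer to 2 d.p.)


Formula: Mbps = payload_bytes * RPS * 8 / 1e6
Payload per request = 242 KB = 242 * 1024 = 247808 bytes
Total bytes/sec = 247808 * 1675 = 415078400
Total bits/sec = 415078400 * 8 = 3320627200
Mbps = 3320627200 / 1e6 = 3320.63

3320.63 Mbps


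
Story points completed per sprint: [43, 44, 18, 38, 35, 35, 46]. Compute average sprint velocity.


Formula: Avg velocity = Total points / Number of sprints
Points: [43, 44, 18, 38, 35, 35, 46]
Sum = 43 + 44 + 18 + 38 + 35 + 35 + 46 = 259
Avg velocity = 259 / 7 = 37.0 points/sprint

37.0 points/sprint


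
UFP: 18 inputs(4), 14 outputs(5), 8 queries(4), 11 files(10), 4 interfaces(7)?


UFP = EI*4 + EO*5 + EQ*4 + ILF*10 + EIF*7
UFP = 18*4 + 14*5 + 8*4 + 11*10 + 4*7
UFP = 72 + 70 + 32 + 110 + 28
UFP = 312

312


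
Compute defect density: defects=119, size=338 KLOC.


Defect density = defects / KLOC
Defect density = 119 / 338
Defect density = 0.352 defects/KLOC

0.352 defects/KLOC


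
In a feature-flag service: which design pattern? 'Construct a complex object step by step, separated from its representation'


This matches the Builder pattern

Builder


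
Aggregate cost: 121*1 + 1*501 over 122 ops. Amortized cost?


Formula: Amortized cost = Total cost / Operations
Total cost = (121 * 1) + (1 * 501)
Total cost = 121 + 501 = 622
Amortized = 622 / 122 = 5.0984

5.0984


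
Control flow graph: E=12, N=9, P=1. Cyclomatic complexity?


Formula: V(G) = E - N + 2P
V(G) = 12 - 9 + 2*1
V(G) = 3 + 2
V(G) = 5

5


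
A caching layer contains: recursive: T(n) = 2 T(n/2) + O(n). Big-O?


Reasoning: master theorem case 2 (merge-sort recurrence)
Complexity: O(n log n)

O(n log n)


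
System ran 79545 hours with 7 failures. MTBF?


Formula: MTBF = Total operating time / Number of failures
MTBF = 79545 / 7
MTBF = 11363.57 hours

11363.57 hours


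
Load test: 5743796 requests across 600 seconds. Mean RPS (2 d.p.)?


Formula: throughput = requests / seconds
throughput = 5743796 / 600
throughput = 9572.99 requests/second

9572.99 requests/second


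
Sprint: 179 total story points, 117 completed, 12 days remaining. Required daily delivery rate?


Formula: Required rate = Remaining points / Days left
Remaining = 179 - 117 = 62 points
Required rate = 62 / 12 = 5.17 points/day

5.17 points/day


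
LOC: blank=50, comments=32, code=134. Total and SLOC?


Total LOC = blank + comment + code
Total LOC = 50 + 32 + 134 = 216
SLOC (source only) = code = 134

Total LOC: 216, SLOC: 134


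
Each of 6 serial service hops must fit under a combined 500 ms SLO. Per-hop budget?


Formula: per_stage = total_budget / stages
per_stage = 500 / 6
per_stage = 83.33 ms

83.33 ms


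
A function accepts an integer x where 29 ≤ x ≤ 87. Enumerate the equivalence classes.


Valid range: [29, 87]
Class 1: x < 29 — invalid
Class 2: 29 ≤ x ≤ 87 — valid
Class 3: x > 87 — invalid
Total equivalence classes: 3

3 equivalence classes


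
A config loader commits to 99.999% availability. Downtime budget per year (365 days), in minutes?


Formula: allowed downtime = period * (100 - SLA) / 100
Period (year (365 days)) = 525600 minutes
Unavailability fraction = (100 - 99.999) / 100
Allowed downtime = 525600 * (100 - 99.999) / 100
Allowed downtime = 5.256 minutes

5.256 minutes


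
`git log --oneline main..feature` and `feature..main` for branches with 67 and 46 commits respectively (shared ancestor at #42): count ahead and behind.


Common ancestor: commit #42
feature commits after divergence: 67 - 42 = 25
main commits after divergence: 46 - 42 = 4
feature is 25 commits ahead of main
main is 4 commits ahead of feature

feature ahead: 25, main ahead: 4


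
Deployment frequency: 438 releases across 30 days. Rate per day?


Formula: deployments per day = releases / days
= 438 / 30
= 14.6 deploys/day
(equivalently, 102.2 deploys/week)

14.6 deploys/day


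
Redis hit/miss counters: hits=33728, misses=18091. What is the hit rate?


Formula: hit rate = hits / (hits + misses) * 100
hit rate = 33728 / (33728 + 18091) * 100
hit rate = 33728 / 51819 * 100
hit rate = 65.09%

65.09%


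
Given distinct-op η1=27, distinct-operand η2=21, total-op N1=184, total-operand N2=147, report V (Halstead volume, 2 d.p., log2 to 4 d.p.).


Formula: V = N * log2(η), where N = N1 + N2 and η = η1 + η2
η = 27 + 21 = 48
N = 184 + 147 = 331
log2(48) ≈ 5.5850
V = 331 * 5.5850 = 1848.64

1848.64


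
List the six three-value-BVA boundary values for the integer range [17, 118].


Range: [17, 118]
Boundaries: just below min, min, min+1, max-1, max, just above max
Values: [16, 17, 18, 117, 118, 119]

[16, 17, 18, 117, 118, 119]


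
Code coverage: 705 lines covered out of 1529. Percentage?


Coverage = covered / total * 100
Coverage = 705 / 1529 * 100
Coverage = 46.11%

46.11%


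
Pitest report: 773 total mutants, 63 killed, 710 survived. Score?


Mutation score = killed / total * 100
Mutation score = 63 / 773 * 100
Mutation score = 8.15%

8.15%


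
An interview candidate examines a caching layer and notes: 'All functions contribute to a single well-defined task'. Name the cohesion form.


Reasoning: Best: single purpose
Type: Functional cohesion

Functional cohesion


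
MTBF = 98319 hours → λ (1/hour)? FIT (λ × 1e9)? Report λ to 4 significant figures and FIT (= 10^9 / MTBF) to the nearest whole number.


Formula: λ = 1 / MTBF; FIT = λ × 1e9 = 1e9 / MTBF
λ = 1 / 98319 ≈ 1.017e-05 failures/hour
FIT = 1e9 / 98319 ≈ 10171 failures per 1e9 hours (nearest whole number)

λ = 1.017e-05 /h, FIT = 10171


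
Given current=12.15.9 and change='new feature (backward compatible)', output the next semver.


Current: 12.15.9
Change category: 'new feature (backward compatible)' → minor bump
SemVer rule: minor bump → increment MINOR, reset PATCH to 0 (MAJOR unchanged)
New: 12.16.0

12.16.0


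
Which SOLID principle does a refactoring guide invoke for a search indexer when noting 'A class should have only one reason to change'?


This describes the Single Responsibility Principle (SRP)

Single Responsibility Principle (SRP)


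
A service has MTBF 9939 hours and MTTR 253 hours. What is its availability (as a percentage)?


Availability = MTBF / (MTBF + MTTR)
Availability = 9939 / (9939 + 253)
Availability = 9939 / 10192
Availability = 97.5177%

97.5177%


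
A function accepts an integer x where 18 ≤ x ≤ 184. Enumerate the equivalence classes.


Valid range: [18, 184]
Class 1: x < 18 — invalid
Class 2: 18 ≤ x ≤ 184 — valid
Class 3: x > 184 — invalid
Total equivalence classes: 3

3 equivalence classes


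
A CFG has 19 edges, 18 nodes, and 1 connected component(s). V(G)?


Formula: V(G) = E - N + 2P
V(G) = 19 - 18 + 2*1
V(G) = 1 + 2
V(G) = 3

3


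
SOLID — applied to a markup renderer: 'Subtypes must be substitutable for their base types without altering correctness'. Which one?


This describes the Liskov Substitution Principle (LSP)

Liskov Substitution Principle (LSP)


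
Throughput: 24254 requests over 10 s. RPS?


Formula: throughput = requests / seconds
throughput = 24254 / 10
throughput = 2425.4 requests/second

2425.4 requests/second


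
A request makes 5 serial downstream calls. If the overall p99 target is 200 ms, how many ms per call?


Formula: per_stage = total_budget / stages
per_stage = 200 / 5
per_stage = 40.0 ms

40.0 ms


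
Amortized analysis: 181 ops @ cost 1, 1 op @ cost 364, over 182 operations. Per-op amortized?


Formula: Amortized cost = Total cost / Operations
Total cost = (181 * 1) + (1 * 364)
Total cost = 181 + 364 = 545
Amortized = 545 / 182 = 2.9945

2.9945


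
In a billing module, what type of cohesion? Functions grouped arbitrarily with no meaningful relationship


Reasoning: Worst: random grouping
Type: Coincidental cohesion

Coincidental cohesion


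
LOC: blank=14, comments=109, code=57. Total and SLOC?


Total LOC = blank + comment + code
Total LOC = 14 + 109 + 57 = 180
SLOC (source only) = code = 57

Total LOC: 180, SLOC: 57


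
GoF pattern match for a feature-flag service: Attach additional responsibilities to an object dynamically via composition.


This matches the Decorator pattern

Decorator


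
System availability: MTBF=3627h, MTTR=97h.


Availability = MTBF / (MTBF + MTTR)
Availability = 3627 / (3627 + 97)
Availability = 3627 / 3724
Availability = 97.3953%

97.3953%


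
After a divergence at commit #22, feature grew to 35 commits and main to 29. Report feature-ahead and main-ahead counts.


Common ancestor: commit #22
feature commits after divergence: 35 - 22 = 13
main commits after divergence: 29 - 22 = 7
feature is 13 commits ahead of main
main is 7 commits ahead of feature

feature ahead: 13, main ahead: 7


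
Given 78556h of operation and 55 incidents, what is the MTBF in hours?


Formula: MTBF = Total operating time / Number of failures
MTBF = 78556 / 55
MTBF = 1428.29 hours

1428.29 hours


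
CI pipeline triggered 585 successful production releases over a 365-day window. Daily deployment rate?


Formula: deployments per day = releases / days
= 585 / 365
= 1.603 deploys/day
(equivalently, 11.22 deploys/week)

1.603 deploys/day


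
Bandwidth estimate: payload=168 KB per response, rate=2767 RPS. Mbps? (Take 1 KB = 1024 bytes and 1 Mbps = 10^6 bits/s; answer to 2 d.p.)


Formula: Mbps = payload_bytes * RPS * 8 / 1e6
Payload per request = 168 KB = 168 * 1024 = 172032 bytes
Total bytes/sec = 172032 * 2767 = 476012544
Total bits/sec = 476012544 * 8 = 3808100352
Mbps = 3808100352 / 1e6 = 3808.1

3808.1 Mbps


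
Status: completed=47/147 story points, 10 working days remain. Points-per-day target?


Formula: Required rate = Remaining points / Days left
Remaining = 147 - 47 = 100 points
Required rate = 100 / 10 = 10.0 points/day

10.0 points/day


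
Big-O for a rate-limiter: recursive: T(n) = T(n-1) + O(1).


Reasoning: linear recursion with constant work per frame
Complexity: O(n)

O(n)


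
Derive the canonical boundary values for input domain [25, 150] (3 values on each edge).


Range: [25, 150]
Boundaries: just below min, min, min+1, max-1, max, just above max
Values: [24, 25, 26, 149, 150, 151]

[24, 25, 26, 149, 150, 151]


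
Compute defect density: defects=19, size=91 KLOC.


Defect density = defects / KLOC
Defect density = 19 / 91
Defect density = 0.209 defects/KLOC

0.209 defects/KLOC


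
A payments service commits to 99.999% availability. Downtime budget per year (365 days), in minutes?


Formula: allowed downtime = period * (100 - SLA) / 100
Period (year (365 days)) = 525600 minutes
Unavailability fraction = (100 - 99.999) / 100
Allowed downtime = 525600 * (100 - 99.999) / 100
Allowed downtime = 5.256 minutes

5.256 minutes


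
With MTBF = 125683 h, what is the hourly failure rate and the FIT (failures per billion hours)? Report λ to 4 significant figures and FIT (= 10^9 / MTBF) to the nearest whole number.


Formula: λ = 1 / MTBF; FIT = λ × 1e9 = 1e9 / MTBF
λ = 1 / 125683 ≈ 7.957e-06 failures/hour
FIT = 1e9 / 125683 ≈ 7957 failures per 1e9 hours (nearest whole number)

λ = 7.957e-06 /h, FIT = 7957


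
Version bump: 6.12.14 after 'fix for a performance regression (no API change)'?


Current: 6.12.14
Change category: 'fix for a performance regression (no API change)' → patch bump
SemVer rule: patch bump → increment PATCH (MAJOR and MINOR unchanged)
New: 6.12.15

6.12.15


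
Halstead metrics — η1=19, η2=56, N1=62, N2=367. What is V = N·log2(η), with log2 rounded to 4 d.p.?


Formula: V = N * log2(η), where N = N1 + N2 and η = η1 + η2
η = 19 + 56 = 75
N = 62 + 367 = 429
log2(75) ≈ 6.2288
V = 429 * 6.2288 = 2672.16

2672.16


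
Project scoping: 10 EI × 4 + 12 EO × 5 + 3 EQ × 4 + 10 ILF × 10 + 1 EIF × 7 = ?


UFP = EI*4 + EO*5 + EQ*4 + ILF*10 + EIF*7
UFP = 10*4 + 12*5 + 3*4 + 10*10 + 1*7
UFP = 40 + 60 + 12 + 100 + 7
UFP = 219

219


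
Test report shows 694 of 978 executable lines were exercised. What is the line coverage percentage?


Coverage = covered / total * 100
Coverage = 694 / 978 * 100
Coverage = 70.96%

70.96%


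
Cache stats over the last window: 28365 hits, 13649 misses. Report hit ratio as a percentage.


Formula: hit rate = hits / (hits + misses) * 100
hit rate = 28365 / (28365 + 13649) * 100
hit rate = 28365 / 42014 * 100
hit rate = 67.51%

67.51%


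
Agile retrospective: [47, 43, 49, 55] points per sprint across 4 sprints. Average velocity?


Formula: Avg velocity = Total points / Number of sprints
Points: [47, 43, 49, 55]
Sum = 47 + 43 + 49 + 55 = 194
Avg velocity = 194 / 4 = 48.5 points/sprint

48.5 points/sprint


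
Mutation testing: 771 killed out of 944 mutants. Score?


Mutation score = killed / total * 100
Mutation score = 771 / 944 * 100
Mutation score = 81.67%

81.67%


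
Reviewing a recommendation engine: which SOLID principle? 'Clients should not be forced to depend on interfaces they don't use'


This describes the Interface Segregation Principle (ISP)

Interface Segregation Principle (ISP)


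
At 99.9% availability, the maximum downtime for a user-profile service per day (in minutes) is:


Formula: allowed downtime = period * (100 - SLA) / 100
Period (day) = 1440 minutes
Unavailability fraction = (100 - 99.9) / 100
Allowed downtime = 1440 * (100 - 99.9) / 100
Allowed downtime = 1.44 minutes

1.44 minutes


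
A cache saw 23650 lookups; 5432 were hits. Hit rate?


Formula: hit rate = hits / (hits + misses) * 100
hit rate = 5432 / (5432 + 18218) * 100
hit rate = 5432 / 23650 * 100
hit rate = 22.97%

22.97%


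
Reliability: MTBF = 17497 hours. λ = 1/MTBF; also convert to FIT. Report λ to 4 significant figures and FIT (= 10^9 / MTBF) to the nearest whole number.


Formula: λ = 1 / MTBF; FIT = λ × 1e9 = 1e9 / MTBF
λ = 1 / 17497 ≈ 5.715e-05 failures/hour
FIT = 1e9 / 17497 ≈ 57153 failures per 1e9 hours (nearest whole number)

λ = 5.715e-05 /h, FIT = 57153


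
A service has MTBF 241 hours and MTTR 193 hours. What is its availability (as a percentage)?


Availability = MTBF / (MTBF + MTTR)
Availability = 241 / (241 + 193)
Availability = 241 / 434
Availability = 55.53%

55.53%


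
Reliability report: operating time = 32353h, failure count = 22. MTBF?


Formula: MTBF = Total operating time / Number of failures
MTBF = 32353 / 22
MTBF = 1470.59 hours

1470.59 hours


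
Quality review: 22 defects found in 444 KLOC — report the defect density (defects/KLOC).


Defect density = defects / KLOC
Defect density = 22 / 444
Defect density = 0.05 defects/KLOC

0.05 defects/KLOC


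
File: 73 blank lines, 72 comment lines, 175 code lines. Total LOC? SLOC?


Total LOC = blank + comment + code
Total LOC = 73 + 72 + 175 = 320
SLOC (source only) = code = 175

Total LOC: 320, SLOC: 175


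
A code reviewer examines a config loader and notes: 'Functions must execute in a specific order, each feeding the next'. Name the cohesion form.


Reasoning: Output of one is input to next
Type: Sequential cohesion

Sequential cohesion


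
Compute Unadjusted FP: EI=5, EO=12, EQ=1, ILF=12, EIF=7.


UFP = EI*4 + EO*5 + EQ*4 + ILF*10 + EIF*7
UFP = 5*4 + 12*5 + 1*4 + 12*10 + 7*7
UFP = 20 + 60 + 4 + 120 + 49
UFP = 253

253


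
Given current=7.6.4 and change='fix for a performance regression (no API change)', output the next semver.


Current: 7.6.4
Change category: 'fix for a performance regression (no API change)' → patch bump
SemVer rule: patch bump → increment PATCH (MAJOR and MINOR unchanged)
New: 7.6.5

7.6.5


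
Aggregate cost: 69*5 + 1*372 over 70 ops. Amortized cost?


Formula: Amortized cost = Total cost / Operations
Total cost = (69 * 5) + (1 * 372)
Total cost = 345 + 372 = 717
Amortized = 717 / 70 = 10.2429

10.2429


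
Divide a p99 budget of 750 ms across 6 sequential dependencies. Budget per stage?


Formula: per_stage = total_budget / stages
per_stage = 750 / 6
per_stage = 125.0 ms

125.0 ms


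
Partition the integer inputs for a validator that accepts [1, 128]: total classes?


Valid range: [1, 128]
Class 1: x < 1 — invalid
Class 2: 1 ≤ x ≤ 128 — valid
Class 3: x > 128 — invalid
Total equivalence classes: 3

3 equivalence classes


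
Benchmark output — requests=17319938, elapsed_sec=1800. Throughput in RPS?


Formula: throughput = requests / seconds
throughput = 17319938 / 1800
throughput = 9622.19 requests/second

9622.19 requests/second


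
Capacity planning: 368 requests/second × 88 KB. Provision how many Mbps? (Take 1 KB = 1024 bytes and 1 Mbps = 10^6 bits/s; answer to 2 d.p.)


Formula: Mbps = payload_bytes * RPS * 8 / 1e6
Payload per request = 88 KB = 88 * 1024 = 90112 bytes
Total bytes/sec = 90112 * 368 = 33161216
Total bits/sec = 33161216 * 8 = 265289728
Mbps = 265289728 / 1e6 = 265.29

265.29 Mbps


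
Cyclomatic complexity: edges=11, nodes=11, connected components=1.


Formula: V(G) = E - N + 2P
V(G) = 11 - 11 + 2*1
V(G) = 0 + 2
V(G) = 2

2


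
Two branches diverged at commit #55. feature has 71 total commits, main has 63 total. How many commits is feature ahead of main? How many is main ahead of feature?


Common ancestor: commit #55
feature commits after divergence: 71 - 55 = 16
main commits after divergence: 63 - 55 = 8
feature is 16 commits ahead of main
main is 8 commits ahead of feature

feature ahead: 16, main ahead: 8


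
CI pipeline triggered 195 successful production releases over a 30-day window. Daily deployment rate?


Formula: deployments per day = releases / days
= 195 / 30
= 6.5 deploys/day
(equivalently, 45.5 deploys/week)

6.5 deploys/day


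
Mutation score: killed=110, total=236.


Mutation score = killed / total * 100
Mutation score = 110 / 236 * 100
Mutation score = 46.61%

46.61%


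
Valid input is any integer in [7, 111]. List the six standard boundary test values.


Range: [7, 111]
Boundaries: just below min, min, min+1, max-1, max, just above max
Values: [6, 7, 8, 110, 111, 112]

[6, 7, 8, 110, 111, 112]


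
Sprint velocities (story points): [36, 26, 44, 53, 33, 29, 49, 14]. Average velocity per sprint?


Formula: Avg velocity = Total points / Number of sprints
Points: [36, 26, 44, 53, 33, 29, 49, 14]
Sum = 36 + 26 + 44 + 53 + 33 + 29 + 49 + 14 = 284
Avg velocity = 284 / 8 = 35.5 points/sprint

35.5 points/sprint
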